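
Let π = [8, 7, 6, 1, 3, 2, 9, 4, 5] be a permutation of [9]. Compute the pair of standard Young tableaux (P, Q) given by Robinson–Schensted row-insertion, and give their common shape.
P = [1, 2, 4, 5] / [3, 9] / [6] / [7] / [8];  Q = [1, 5, 7, 9] / [2, 8] / [3] / [4] / [6];  common shape = (4, 2, 1, 1, 1)

Row-insert the values π_1, π_2, … into P one at a time, bumping the leftmost entry strictly greater than the inserted value down to the next row. The recording tableau Q records, in position (i, j), the step at which that cell was added to P.
  Insert 8 (step 1): P = [8];  Q = [1]
  Insert 7 (step 2): P = [7] / [8];  Q = [1] / [2]
  Insert 6 (step 3): P = [6] / [7] / [8];  Q = [1] / [2] / [3]
  Insert 1 (step 4): P = [1] / [6] / [7] / [8];  Q = [1] / [2] / [3] / [4]
  Insert 3 (step 5): P = [1, 3] / [6] / [7] / [8];  Q = [1, 5] / [2] / [3] / [4]
  Insert 2 (step 6): P = [1, 2] / [3] / [6] / [7] / [8];  Q = [1, 5] / [2] / [3] / [4] / [6]
  Insert 9 (step 7): P = [1, 2, 9] / [3] / [6] / [7] / [8];  Q = [1, 5, 7] / [2] / [3] / [4] / [6]
  Insert 4 (step 8): P = [1, 2, 4] / [3, 9] / [6] / [7] / [8];  Q = [1, 5, 7] / [2, 8] / [3] / [4] / [6]
  Insert 5 (step 9): P = [1, 2, 4, 5] / [3, 9] / [6] / [7] / [8];  Q = [1, 5, 7, 9] / [2, 8] / [3] / [4] / [6]
Final shape: (4, 2, 1, 1, 1).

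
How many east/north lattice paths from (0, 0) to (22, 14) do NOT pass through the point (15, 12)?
Number of paths = 3170478240

Total paths from (0, 0) to (22, 14): C(36, 22) = 3796297200. Paths through (15, 12): (paths (0, 0) → (15, 12)) × (paths (15, 12) → (22, 14)) = C(27, 15) · C(9, 7) = 17383860 · 36 = 625818960. Avoidance count = 3796297200 − 625818960 = 3170478240.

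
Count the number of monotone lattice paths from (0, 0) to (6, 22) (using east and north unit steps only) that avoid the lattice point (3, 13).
Number of paths = 253540

Total paths from (0, 0) to (6, 22): C(28, 6) = 376740. Paths through (3, 13): (paths (0, 0) → (3, 13)) × (paths (3, 13) → (6, 22)) = C(16, 3) · C(12, 3) = 560 · 220 = 123200. Avoidance count = 376740 − 123200 = 253540.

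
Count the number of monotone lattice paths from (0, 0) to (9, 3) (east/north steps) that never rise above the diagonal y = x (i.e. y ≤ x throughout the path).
Number of paths = 154

By the reflection principle (André's argument), the number of monotone paths to (9, 3) with n ≤ m that never go above y = x is C(12, 9) − C(12, 10) = 220 − 66 = 154.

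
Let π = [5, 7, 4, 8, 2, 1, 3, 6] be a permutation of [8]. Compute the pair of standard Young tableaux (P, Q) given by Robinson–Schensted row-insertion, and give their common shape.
P = [1, 3, 6] / [2, 7, 8] / [4] / [5];  Q = [1, 2, 4] / [3, 7, 8] / [5] / [6];  common shape = (3, 3, 1, 1)

Row-insert the values π_1, π_2, … into P one at a time, bumping the leftmost entry strictly greater than the inserted value down to the next row. The recording tableau Q records, in position (i, j), the step at which that cell was added to P.
  Insert 5 (step 1): P = [5];  Q = [1]
  Insert 7 (step 2): P = [5, 7];  Q = [1, 2]
  Insert 4 (step 3): P = [4, 7] / [5];  Q = [1, 2] / [3]
  Insert 8 (step 4): P = [4, 7, 8] / [5];  Q = [1, 2, 4] / [3]
  Insert 2 (step 5): P = [2, 7, 8] / [4] / [5];  Q = [1, 2, 4] / [3] / [5]
  Insert 1 (step 6): P = [1, 7, 8] / [2] / [4] / [5];  Q = [1, 2, 4] / [3] / [5] / [6]
  Insert 3 (step 7): P = [1, 3, 8] / [2, 7] / [4] / [5];  Q = [1, 2, 4] / [3, 7] / [5] / [6]
  Insert 6 (step 8): P = [1, 3, 6] / [2, 7, 8] / [4] / [5];  Q = [1, 2, 4] / [3, 7, 8] / [5] / [6]
Final shape: (3, 3, 1, 1).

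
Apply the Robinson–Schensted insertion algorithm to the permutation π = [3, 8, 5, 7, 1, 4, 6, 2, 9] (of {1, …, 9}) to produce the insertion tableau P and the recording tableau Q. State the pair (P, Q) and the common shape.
P = [1, 2, 6, 9] / [3, 4, 7] / [5] / [8];  Q = [1, 2, 4, 9] / [3, 6, 7] / [5] / [8];  common shape = (4, 3, 1, 1)

Row-insert the values π_1, π_2, … into P one at a time, bumping the leftmost entry strictly greater than the inserted value down to the next row. The recording tableau Q records, in position (i, j), the step at which that cell was added to P.
  Insert 3 (step 1): P = [3];  Q = [1]
  Insert 8 (step 2): P = [3, 8];  Q = [1, 2]
  Insert 5 (step 3): P = [3, 5] / [8];  Q = [1, 2] / [3]
  Insert 7 (step 4): P = [3, 5, 7] / [8];  Q = [1, 2, 4] / [3]
  Insert 1 (step 5): P = [1, 5, 7] / [3] / [8];  Q = [1, 2, 4] / [3] / [5]
  Insert 4 (step 6): P = [1, 4, 7] / [3, 5] / [8];  Q = [1, 2, 4] / [3, 6] / [5]
  Insert 6 (step 7): P = [1, 4, 6] / [3, 5, 7] / [8];  Q = [1, 2, 4] / [3, 6, 7] / [5]
  Insert 2 (step 8): P = [1, 2, 6] / [3, 4, 7] / [5] / [8];  Q = [1, 2, 4] / [3, 6, 7] / [5] / [8]
  Insert 9 (step 9): P = [1, 2, 6, 9] / [3, 4, 7] / [5] / [8];  Q = [1, 2, 4, 9] / [3, 6, 7] / [5] / [8]
Final shape: (4, 3, 1, 1).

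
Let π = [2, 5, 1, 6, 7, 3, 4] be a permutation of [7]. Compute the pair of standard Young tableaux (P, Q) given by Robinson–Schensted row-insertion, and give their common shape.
P = [1, 3, 4, 7] / [2, 5, 6];  Q = [1, 2, 4, 5] / [3, 6, 7];  common shape = (4, 3)

Row-insert the values π_1, π_2, … into P one at a time, bumping the leftmost entry strictly greater than the inserted value down to the next row. The recording tableau Q records, in position (i, j), the step at which that cell was added to P.
  Insert 2 (step 1): P = [2];  Q = [1]
  Insert 5 (step 2): P = [2, 5];  Q = [1, 2]
  Insert 1 (step 3): P = [1, 5] / [2];  Q = [1, 2] / [3]
  Insert 6 (step 4): P = [1, 5, 6] / [2];  Q = [1, 2, 4] / [3]
  Insert 7 (step 5): P = [1, 5, 6, 7] / [2];  Q = [1, 2, 4, 5] / [3]
  Insert 3 (step 6): P = [1, 3, 6, 7] / [2, 5];  Q = [1, 2, 4, 5] / [3, 6]
  Insert 4 (step 7): P = [1, 3, 4, 7] / [2, 5, 6];  Q = [1, 2, 4, 5] / [3, 6, 7]
Final shape: (4, 3).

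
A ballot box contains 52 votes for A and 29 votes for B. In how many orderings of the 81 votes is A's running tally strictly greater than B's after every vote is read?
Strict-lead orderings = 2308172944585185855760

Total orderings of the 81 votes with 52 for A: C(81, 52) = 8128782978756524100720. By the Bertrand ballot formula (Cycle Lemma / reflection principle), the number of orderings in which A is strictly ahead of B throughout is (p − q)/(p + q) · C(p + q, p) = (52 − 29)/(52 + 29) · 8128782978756524100720 = 2308172944585185855760.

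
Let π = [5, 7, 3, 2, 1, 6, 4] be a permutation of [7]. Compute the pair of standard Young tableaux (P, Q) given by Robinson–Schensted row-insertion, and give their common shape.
P = [1, 4] / [2, 6] / [3, 7] / [5];  Q = [1, 2] / [3, 6] / [4, 7] / [5];  common shape = (2, 2, 2, 1)

Row-insert the values π_1, π_2, … into P one at a time, bumping the leftmost entry strictly greater than the inserted value down to the next row. The recording tableau Q records, in position (i, j), the step at which that cell was added to P.
  Insert 5 (step 1): P = [5];  Q = [1]
  Insert 7 (step 2): P = [5, 7];  Q = [1, 2]
  Insert 3 (step 3): P = [3, 7] / [5];  Q = [1, 2] / [3]
  Insert 2 (step 4): P = [2, 7] / [3] / [5];  Q = [1, 2] / [3] / [4]
  Insert 1 (step 5): P = [1, 7] / [2] / [3] / [5];  Q = [1, 2] / [3] / [4] / [5]
  Insert 6 (step 6): P = [1, 6] / [2, 7] / [3] / [5];  Q = [1, 2] / [3, 6] / [4] / [5]
  Insert 4 (step 7): P = [1, 4] / [2, 6] / [3, 7] / [5];  Q = [1, 2] / [3, 6] / [4, 7] / [5]
Final shape: (2, 2, 2, 1).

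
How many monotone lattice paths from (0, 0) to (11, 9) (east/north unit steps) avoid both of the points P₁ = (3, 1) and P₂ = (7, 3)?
Number of paths = 103880

Inclusion–exclusion. Total paths: C(20, 11) = 167960. Through P₁: C(4, 3)·C(16, 8) = 51480. Through P₂: C(10, 7)·C(10, 4) = 25200. Since P₁ is strictly southwest of P₂, a monotone path through both must visit P₁ then P₂; paths through both = C(4, 3)·C(6, 4)·C(10, 4) = 12600. Avoid both = 167960 − 51480 − 25200 + 12600 = 103880.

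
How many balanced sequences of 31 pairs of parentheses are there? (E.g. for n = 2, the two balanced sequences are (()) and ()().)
C_31 = 14544636039226909

These balanced parentheses are counted by the Catalan number C_n = (1/(n + 1)) · C(2n, n). For n = 31: C_31 = (1/32) · C(62, 31) = 465428353255261088/32 = 14544636039226909.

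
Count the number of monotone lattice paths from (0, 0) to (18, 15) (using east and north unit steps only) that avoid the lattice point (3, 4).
Number of paths = 766742720

Total paths from (0, 0) to (18, 15): C(33, 18) = 1037158320. Paths through (3, 4): (paths (0, 0) → (3, 4)) × (paths (3, 4) → (18, 15)) = C(7, 3) · C(26, 15) = 35 · 7726160 = 270415600. Avoidance count = 1037158320 − 270415600 = 766742720.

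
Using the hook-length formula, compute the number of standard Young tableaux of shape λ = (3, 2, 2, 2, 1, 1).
# SYT of shape (3, 2, 2, 2, 1, 1) = 693

Hook-length formula: f^λ = n! / Π hook(c), product over all cells c of the Young diagram. For λ = (3, 2, 2, 2, 1, 1), n = 11 boxes. Hook lengths by row (left-to-right, top-to-bottom): [8, 5, 1]; [6, 3]; [5, 2]; [4, 1]; [2]; [1]. Product of hooks = 57600. So f^λ = 11! / 57600 = 39916800 / 57600 = 693.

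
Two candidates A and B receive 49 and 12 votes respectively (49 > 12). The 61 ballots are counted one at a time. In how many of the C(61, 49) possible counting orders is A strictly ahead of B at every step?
Strict-lead orderings = 1056658719675

Total orderings of the 61 votes with 49 for A: C(61, 49) = 1742058970275. By the Bertrand ballot formula (Cycle Lemma / reflection principle), the number of orderings in which A is strictly ahead of B throughout is (p − q)/(p + q) · C(p + q, p) = (49 − 12)/(49 + 12) · 1742058970275 = 1056658719675.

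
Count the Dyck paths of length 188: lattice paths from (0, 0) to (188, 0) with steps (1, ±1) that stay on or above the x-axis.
C_94 = 239993345518077005168915776623476723006280827488229600

These Dyck paths are counted by the Catalan number C_n = (1/(n + 1)) · C(2n, n). For n = 94: C_94 = (1/95) · C(188, 94) = 22799367824217315491046998779230288685596678611381812000/95 = 239993345518077005168915776623476723006280827488229600.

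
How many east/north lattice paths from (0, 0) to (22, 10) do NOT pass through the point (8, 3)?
Number of paths = 45326040

Total paths from (0, 0) to (22, 10): C(32, 22) = 64512240. Paths through (8, 3): (paths (0, 0) → (8, 3)) × (paths (8, 3) → (22, 10)) = C(11, 8) · C(21, 14) = 165 · 116280 = 19186200. Avoidance count = 64512240 − 19186200 = 45326040.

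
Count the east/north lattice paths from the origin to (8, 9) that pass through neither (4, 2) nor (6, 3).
Number of paths = 18268

Inclusion–exclusion. Total paths: C(17, 8) = 24310. Through P₁: C(6, 4)·C(11, 4) = 4950. Through P₂: C(9, 6)·C(8, 2) = 2352. Since P₁ is strictly southwest of P₂, a monotone path through both must visit P₁ then P₂; paths through both = C(6, 4)·C(3, 2)·C(8, 2) = 1260. Avoid both = 24310 − 4950 − 2352 + 1260 = 18268.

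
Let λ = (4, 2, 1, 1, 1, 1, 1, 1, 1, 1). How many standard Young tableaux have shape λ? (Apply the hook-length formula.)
# SYT of shape (4, 2, 1, 1, 1, 1, 1, 1, 1, 1) = 2079

Hook-length formula: f^λ = n! / Π hook(c), product over all cells c of the Young diagram. For λ = (4, 2, 1, 1, 1, 1, 1, 1, 1, 1), n = 14 boxes. Hook lengths by row (left-to-right, top-to-bottom): [13, 4, 2, 1]; [10, 1]; [8]; [7]; [6]; [5]; [4]; [3]; [2]; [1]. Product of hooks = 41932800. So f^λ = 14! / 41932800 = 87178291200 / 41932800 = 2079.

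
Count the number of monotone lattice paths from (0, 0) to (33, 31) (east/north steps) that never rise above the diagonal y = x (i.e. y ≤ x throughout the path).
Number of paths = 156802065535194912

By the reflection principle (André's argument), the number of monotone paths to (33, 31) with n ≤ m that never go above y = x is C(64, 33) − C(64, 34) = 1777090076065542336 − 1620288010530347424 = 156802065535194912.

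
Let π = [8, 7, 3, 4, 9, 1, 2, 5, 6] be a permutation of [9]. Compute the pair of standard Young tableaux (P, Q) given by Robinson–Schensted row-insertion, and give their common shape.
P = [1, 2, 5, 6] / [3, 4, 9] / [7] / [8];  Q = [1, 4, 5, 9] / [2, 7, 8] / [3] / [6];  common shape = (4, 3, 1, 1)

Row-insert the values π_1, π_2, … into P one at a time, bumping the leftmost entry strictly greater than the inserted value down to the next row. The recording tableau Q records, in position (i, j), the step at which that cell was added to P.
  Insert 8 (step 1): P = [8];  Q = [1]
  Insert 7 (step 2): P = [7] / [8];  Q = [1] / [2]
  Insert 3 (step 3): P = [3] / [7] / [8];  Q = [1] / [2] / [3]
  Insert 4 (step 4): P = [3, 4] / [7] / [8];  Q = [1, 4] / [2] / [3]
  Insert 9 (step 5): P = [3, 4, 9] / [7] / [8];  Q = [1, 4, 5] / [2] / [3]
  Insert 1 (step 6): P = [1, 4, 9] / [3] / [7] / [8];  Q = [1, 4, 5] / [2] / [3] / [6]
  Insert 2 (step 7): P = [1, 2, 9] / [3, 4] / [7] / [8];  Q = [1, 4, 5] / [2, 7] / [3] / [6]
  Insert 5 (step 8): P = [1, 2, 5] / [3, 4, 9] / [7] / [8];  Q = [1, 4, 5] / [2, 7, 8] / [3] / [6]
  Insert 6 (step 9): P = [1, 2, 5, 6] / [3, 4, 9] / [7] / [8];  Q = [1, 4, 5, 9] / [2, 7, 8] / [3] / [6]
Final shape: (4, 3, 1, 1).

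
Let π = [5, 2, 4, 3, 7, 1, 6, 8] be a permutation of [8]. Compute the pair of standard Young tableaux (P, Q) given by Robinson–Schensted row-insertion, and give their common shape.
P = [1, 3, 6, 8] / [2, 7] / [4] / [5];  Q = [1, 3, 5, 8] / [2, 7] / [4] / [6];  common shape = (4, 2, 1, 1)

Row-insert the values π_1, π_2, … into P one at a time, bumping the leftmost entry strictly greater than the inserted value down to the next row. The recording tableau Q records, in position (i, j), the step at which that cell was added to P.
  Insert 5 (step 1): P = [5];  Q = [1]
  Insert 2 (step 2): P = [2] / [5];  Q = [1] / [2]
  Insert 4 (step 3): P = [2, 4] / [5];  Q = [1, 3] / [2]
  Insert 3 (step 4): P = [2, 3] / [4] / [5];  Q = [1, 3] / [2] / [4]
  Insert 7 (step 5): P = [2, 3, 7] / [4] / [5];  Q = [1, 3, 5] / [2] / [4]
  Insert 1 (step 6): P = [1, 3, 7] / [2] / [4] / [5];  Q = [1, 3, 5] / [2] / [4] / [6]
  Insert 6 (step 7): P = [1, 3, 6] / [2, 7] / [4] / [5];  Q = [1, 3, 5] / [2, 7] / [4] / [6]
  Insert 8 (step 8): P = [1, 3, 6, 8] / [2, 7] / [4] / [5];  Q = [1, 3, 5, 8] / [2, 7] / [4] / [6]
Final shape: (4, 2, 1, 1).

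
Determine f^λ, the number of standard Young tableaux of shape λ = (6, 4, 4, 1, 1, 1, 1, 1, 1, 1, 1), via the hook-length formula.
# SYT of shape (6, 4, 4, 1, 1, 1, 1, 1, 1, 1, 1) = 184667175

Hook-length formula: f^λ = n! / Π hook(c), product over all cells c of the Young diagram. For λ = (6, 4, 4, 1, 1, 1, 1, 1, 1, 1, 1), n = 22 boxes. Hook lengths by row (left-to-right, top-to-bottom): [16, 7, 6, 5, 2, 1]; [13, 4, 3, 2]; [12, 3, 2, 1]; [8]; [7]; [6]; [5]; [4]; [3]; [2]; [1]. Product of hooks = 6086629785600. So f^λ = 22! / 6086629785600 = 1124000727777607680000 / 6086629785600 = 184667175.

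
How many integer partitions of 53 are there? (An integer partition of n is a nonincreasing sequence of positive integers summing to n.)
p(53) = 329931

Compute p(n) via the recurrence p(n, m) = p(n, m−1) + p(n−m, m), where p(n, m) counts partitions of n with all parts ≤ m and p(n) = p(n, n). The base cases are p(0, m) = 1 and p(n, 0) = 0 for n > 0. Filling the table yields p(53) = 329931. (Euler's pentagonal recurrence is an alternative.)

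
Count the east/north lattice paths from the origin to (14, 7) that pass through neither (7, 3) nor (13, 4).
Number of paths = 70520

Inclusion–exclusion. Total paths: C(21, 14) = 116280. Through P₁: C(10, 7)·C(11, 7) = 39600. Through P₂: C(17, 13)·C(4, 1) = 9520. Since P₁ is strictly southwest of P₂, a monotone path through both must visit P₁ then P₂; paths through both = C(10, 7)·C(7, 6)·C(4, 1) = 3360. Avoid both = 116280 − 39600 − 9520 + 3360 = 70520.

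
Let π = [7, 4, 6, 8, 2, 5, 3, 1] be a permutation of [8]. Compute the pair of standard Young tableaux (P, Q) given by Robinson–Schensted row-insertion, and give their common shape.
P = [1, 3, 8] / [2, 5] / [4] / [6] / [7];  Q = [1, 3, 4] / [2, 6] / [5] / [7] / [8];  common shape = (3, 2, 1, 1, 1)

Row-insert the values π_1, π_2, … into P one at a time, bumping the leftmost entry strictly greater than the inserted value down to the next row. The recording tableau Q records, in position (i, j), the step at which that cell was added to P.
  Insert 7 (step 1): P = [7];  Q = [1]
  Insert 4 (step 2): P = [4] / [7];  Q = [1] / [2]
  Insert 6 (step 3): P = [4, 6] / [7];  Q = [1, 3] / [2]
  Insert 8 (step 4): P = [4, 6, 8] / [7];  Q = [1, 3, 4] / [2]
  Insert 2 (step 5): P = [2, 6, 8] / [4] / [7];  Q = [1, 3, 4] / [2] / [5]
  Insert 5 (step 6): P = [2, 5, 8] / [4, 6] / [7];  Q = [1, 3, 4] / [2, 6] / [5]
  Insert 3 (step 7): P = [2, 3, 8] / [4, 5] / [6] / [7];  Q = [1, 3, 4] / [2, 6] / [5] / [7]
  Insert 1 (step 8): P = [1, 3, 8] / [2, 5] / [4] / [6] / [7];  Q = [1, 3, 4] / [2, 6] / [5] / [7] / [8]
Final shape: (3, 2, 1, 1, 1).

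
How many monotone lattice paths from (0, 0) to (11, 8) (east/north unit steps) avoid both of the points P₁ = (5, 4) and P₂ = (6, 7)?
Number of paths = 41850

Inclusion–exclusion. Total paths: C(19, 11) = 75582. Through P₁: C(9, 5)·C(10, 6) = 26460. Through P₂: C(13, 6)·C(6, 5) = 10296. Since P₁ is strictly southwest of P₂, a monotone path through both must visit P₁ then P₂; paths through both = C(9, 5)·C(4, 1)·C(6, 5) = 3024. Avoid both = 75582 − 26460 − 10296 + 3024 = 41850.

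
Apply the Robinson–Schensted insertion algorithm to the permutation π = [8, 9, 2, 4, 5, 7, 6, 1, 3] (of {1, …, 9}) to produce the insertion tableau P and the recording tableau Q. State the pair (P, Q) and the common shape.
P = [1, 3, 5, 6] / [2, 4] / [7, 9] / [8];  Q = [1, 2, 5, 6] / [3, 4] / [7, 9] / [8];  common shape = (4, 2, 2, 1)

Row-insert the values π_1, π_2, … into P one at a time, bumping the leftmost entry strictly greater than the inserted value down to the next row. The recording tableau Q records, in position (i, j), the step at which that cell was added to P.
  Insert 8 (step 1): P = [8];  Q = [1]
  Insert 9 (step 2): P = [8, 9];  Q = [1, 2]
  Insert 2 (step 3): P = [2, 9] / [8];  Q = [1, 2] / [3]
  Insert 4 (step 4): P = [2, 4] / [8, 9];  Q = [1, 2] / [3, 4]
  Insert 5 (step 5): P = [2, 4, 5] / [8, 9];  Q = [1, 2, 5] / [3, 4]
  Insert 7 (step 6): P = [2, 4, 5, 7] / [8, 9];  Q = [1, 2, 5, 6] / [3, 4]
  Insert 6 (step 7): P = [2, 4, 5, 6] / [7, 9] / [8];  Q = [1, 2, 5, 6] / [3, 4] / [7]
  Insert 1 (step 8): P = [1, 4, 5, 6] / [2, 9] / [7] / [8];  Q = [1, 2, 5, 6] / [3, 4] / [7] / [8]
  Insert 3 (step 9): P = [1, 3, 5, 6] / [2, 4] / [7, 9] / [8];  Q = [1, 2, 5, 6] / [3, 4] / [7, 9] / [8]
Final shape: (4, 2, 2, 1).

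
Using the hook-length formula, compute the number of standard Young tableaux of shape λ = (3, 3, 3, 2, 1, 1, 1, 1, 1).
# SYT of shape (3, 3, 3, 2, 1, 1, 1, 1, 1) = 69888

Hook-length formula: f^λ = n! / Π hook(c), product over all cells c of the Young diagram. For λ = (3, 3, 3, 2, 1, 1, 1, 1, 1), n = 16 boxes. Hook lengths by row (left-to-right, top-to-bottom): [11, 5, 3]; [10, 4, 2]; [9, 3, 1]; [7, 1]; [5]; [4]; [3]; [2]; [1]. Product of hooks = 299376000. So f^λ = 16! / 299376000 = 20922789888000 / 299376000 = 69888.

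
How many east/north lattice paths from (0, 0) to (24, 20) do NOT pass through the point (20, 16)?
Number of paths = 1249488302370

Total paths from (0, 0) to (24, 20): C(44, 24) = 1761039350070. Paths through (20, 16): (paths (0, 0) → (20, 16)) × (paths (20, 16) → (24, 20)) = C(36, 20) · C(8, 4) = 7307872110 · 70 = 511551047700. Avoidance count = 1761039350070 − 511551047700 = 1249488302370.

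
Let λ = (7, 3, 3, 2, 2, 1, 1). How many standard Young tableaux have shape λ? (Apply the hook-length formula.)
# SYT of shape (7, 3, 3, 2, 2, 1, 1) = 31081644

Hook-length formula: f^λ = n! / Π hook(c), product over all cells c of the Young diagram. For λ = (7, 3, 3, 2, 2, 1, 1), n = 19 boxes. Hook lengths by row (left-to-right, top-to-bottom): [13, 10, 7, 4, 3, 2, 1]; [8, 5, 2]; [7, 4, 1]; [5, 2]; [4, 1]; [2]; [1]. Product of hooks = 3913728000. So f^λ = 19! / 3913728000 = 121645100408832000 / 3913728000 = 31081644.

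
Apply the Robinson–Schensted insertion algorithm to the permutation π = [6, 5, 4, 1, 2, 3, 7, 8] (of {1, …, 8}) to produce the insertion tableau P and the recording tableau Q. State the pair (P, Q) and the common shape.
P = [1, 2, 3, 7, 8] / [4] / [5] / [6];  Q = [1, 5, 6, 7, 8] / [2] / [3] / [4];  common shape = (5, 1, 1, 1)

Row-insert the values π_1, π_2, … into P one at a time, bumping the leftmost entry strictly greater than the inserted value down to the next row. The recording tableau Q records, in position (i, j), the step at which that cell was added to P.
  Insert 6 (step 1): P = [6];  Q = [1]
  Insert 5 (step 2): P = [5] / [6];  Q = [1] / [2]
  Insert 4 (step 3): P = [4] / [5] / [6];  Q = [1] / [2] / [3]
  Insert 1 (step 4): P = [1] / [4] / [5] / [6];  Q = [1] / [2] / [3] / [4]
  Insert 2 (step 5): P = [1, 2] / [4] / [5] / [6];  Q = [1, 5] / [2] / [3] / [4]
  Insert 3 (step 6): P = [1, 2, 3] / [4] / [5] / [6];  Q = [1, 5, 6] / [2] / [3] / [4]
  Insert 7 (step 7): P = [1, 2, 3, 7] / [4] / [5] / [6];  Q = [1, 5, 6, 7] / [2] / [3] / [4]
  Insert 8 (step 8): P = [1, 2, 3, 7, 8] / [4] / [5] / [6];  Q = [1, 5, 6, 7, 8] / [2] / [3] / [4]
Final shape: (5, 1, 1, 1).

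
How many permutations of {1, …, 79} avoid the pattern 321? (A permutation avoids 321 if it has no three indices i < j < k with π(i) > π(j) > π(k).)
C_79 = 289450081175264899454283846029490767264392230

These 321-avoiding permutations are counted by the Catalan number C_n = (1/(n + 1)) · C(2n, n). For n = 79: C_79 = (1/80) · C(158, 79) = 23156006494021191956342707682359261381151378400/80 = 289450081175264899454283846029490767264392230.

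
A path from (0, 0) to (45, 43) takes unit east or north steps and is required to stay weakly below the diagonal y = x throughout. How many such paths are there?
Number of paths = 1673817734484251380165680

By the reflection principle (André's argument), the number of monotone paths to (45, 43) with n ≤ m that never go above y = x is C(88, 45) − C(88, 46) = 25665205262091854495873760 − 23991387527607603115708080 = 1673817734484251380165680.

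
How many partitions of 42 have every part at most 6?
p(42, parts ≤ 6) = 4494

Use the recurrence p(n, m) = p(n, m−1) + p(n−m, m): either the largest part is < m (count p(n, m−1)) or the largest part is exactly m (remove one copy of m, count p(n−m, m)). With p(0, ·) = 1 this gives p(42, parts ≤ 6) = 4494. (By conjugating Young diagrams, this also counts partitions of 42 into at most 6 parts.)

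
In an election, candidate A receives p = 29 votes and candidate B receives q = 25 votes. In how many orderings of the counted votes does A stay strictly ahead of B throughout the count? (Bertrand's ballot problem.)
Strict-lead orderings = 124680849918352

Total orderings of the 54 votes with 29 for A: C(54, 29) = 1683191473897752. By the Bertrand ballot formula (Cycle Lemma / reflection principle), the number of orderings in which A is strictly ahead of B throughout is (p − q)/(p + q) · C(p + q, p) = (29 − 25)/(29 + 25) · 1683191473897752 = 124680849918352.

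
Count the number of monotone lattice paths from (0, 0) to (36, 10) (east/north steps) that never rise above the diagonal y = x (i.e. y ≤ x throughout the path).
Number of paths = 2974634091

By the reflection principle (André's argument), the number of monotone paths to (36, 10) with n ≤ m that never go above y = x is C(46, 36) − C(46, 37) = 4076350421 − 1101716330 = 2974634091.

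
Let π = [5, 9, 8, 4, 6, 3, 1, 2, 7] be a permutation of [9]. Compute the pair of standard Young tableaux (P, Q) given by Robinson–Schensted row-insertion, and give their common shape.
P = [1, 2, 7] / [3, 6] / [4, 8] / [5] / [9];  Q = [1, 2, 9] / [3, 5] / [4, 8] / [6] / [7];  common shape = (3, 2, 2, 1, 1)

Row-insert the values π_1, π_2, … into P one at a time, bumping the leftmost entry strictly greater than the inserted value down to the next row. The recording tableau Q records, in position (i, j), the step at which that cell was added to P.
  Insert 5 (step 1): P = [5];  Q = [1]
  Insert 9 (step 2): P = [5, 9];  Q = [1, 2]
  Insert 8 (step 3): P = [5, 8] / [9];  Q = [1, 2] / [3]
  Insert 4 (step 4): P = [4, 8] / [5] / [9];  Q = [1, 2] / [3] / [4]
  Insert 6 (step 5): P = [4, 6] / [5, 8] / [9];  Q = [1, 2] / [3, 5] / [4]
  Insert 3 (step 6): P = [3, 6] / [4, 8] / [5] / [9];  Q = [1, 2] / [3, 5] / [4] / [6]
  Insert 1 (step 7): P = [1, 6] / [3, 8] / [4] / [5] / [9];  Q = [1, 2] / [3, 5] / [4] / [6] / [7]
  Insert 2 (step 8): P = [1, 2] / [3, 6] / [4, 8] / [5] / [9];  Q = [1, 2] / [3, 5] / [4, 8] / [6] / [7]
  Insert 7 (step 9): P = [1, 2, 7] / [3, 6] / [4, 8] / [5] / [9];  Q = [1, 2, 9] / [3, 5] / [4, 8] / [6] / [7]
Final shape: (3, 2, 2, 1, 1).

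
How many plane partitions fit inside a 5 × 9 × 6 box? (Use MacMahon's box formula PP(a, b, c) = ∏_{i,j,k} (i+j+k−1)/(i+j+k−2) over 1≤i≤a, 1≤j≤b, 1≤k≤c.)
PP(5, 9, 6) = 72261531710368

Evaluate the triple product over i = 1..5, j = 1..9, k = 1..6. The factors are (2/1) · (3/2) · (4/3) · (5/4) · (6/5) · (7/6) · (3/2) · (4/3) · … (270 factors total). The numerators and denominators telescope so the product is an integer; carrying out the multiplication exactly gives PP(5, 9, 6) = 72261531710368.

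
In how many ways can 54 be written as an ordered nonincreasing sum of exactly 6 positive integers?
p(54, 6 parts) = 7760

Partitions of n into exactly k parts are in bijection with partitions of n − k into at most k parts (subtract 1 from each part). So p(54, exactly 6) = p(48, parts ≤ 6). Computing via the recurrence p(m, j) = p(m, j−1) + p(m−j, j) gives 7760.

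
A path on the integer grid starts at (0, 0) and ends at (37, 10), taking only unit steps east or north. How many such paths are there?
Number of paths = 5178066751

A monotone lattice path from (0, 0) to (37, 10) consists of 37 east steps and 10 north steps in some order, so it is determined by which 37 of the 47 steps are east. The count is C(47, 37) = 5178066751.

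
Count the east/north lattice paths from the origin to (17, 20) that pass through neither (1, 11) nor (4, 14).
Number of paths = 15804340770

Inclusion–exclusion. Total paths: C(37, 17) = 15905368710. Through P₁: C(12, 1)·C(25, 16) = 24515700. Through P₂: C(18, 4)·C(19, 13) = 83023920. Since P₁ is strictly southwest of P₂, a monotone path through both must visit P₁ then P₂; paths through both = C(12, 1)·C(6, 3)·C(19, 13) = 6511680. Avoid both = 15905368710 − 24515700 − 83023920 + 6511680 = 15804340770.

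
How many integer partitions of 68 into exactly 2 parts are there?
p(68, 2 parts) = 34

Partitions of n into exactly k parts are in bijection with partitions of n − k into at most k parts (subtract 1 from each part). So p(68, exactly 2) = p(66, parts ≤ 2). Computing via the recurrence p(m, j) = p(m, j−1) + p(m−j, j) gives 34.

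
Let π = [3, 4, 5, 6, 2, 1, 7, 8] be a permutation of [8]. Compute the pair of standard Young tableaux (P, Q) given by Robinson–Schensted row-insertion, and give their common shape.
P = [1, 4, 5, 6, 7, 8] / [2] / [3];  Q = [1, 2, 3, 4, 7, 8] / [5] / [6];  common shape = (6, 1, 1)

Row-insert the values π_1, π_2, … into P one at a time, bumping the leftmost entry strictly greater than the inserted value down to the next row. The recording tableau Q records, in position (i, j), the step at which that cell was added to P.
  Insert 3 (step 1): P = [3];  Q = [1]
  Insert 4 (step 2): P = [3, 4];  Q = [1, 2]
  Insert 5 (step 3): P = [3, 4, 5];  Q = [1, 2, 3]
  Insert 6 (step 4): P = [3, 4, 5, 6];  Q = [1, 2, 3, 4]
  Insert 2 (step 5): P = [2, 4, 5, 6] / [3];  Q = [1, 2, 3, 4] / [5]
  Insert 1 (step 6): P = [1, 4, 5, 6] / [2] / [3];  Q = [1, 2, 3, 4] / [5] / [6]
  Insert 7 (step 7): P = [1, 4, 5, 6, 7] / [2] / [3];  Q = [1, 2, 3, 4, 7] / [5] / [6]
  Insert 8 (step 8): P = [1, 4, 5, 6, 7, 8] / [2] / [3];  Q = [1, 2, 3, 4, 7, 8] / [5] / [6]
Final shape: (6, 1, 1).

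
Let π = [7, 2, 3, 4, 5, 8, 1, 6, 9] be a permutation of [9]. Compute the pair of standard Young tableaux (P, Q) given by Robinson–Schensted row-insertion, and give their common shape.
P = [1, 3, 4, 5, 6, 9] / [2, 8] / [7];  Q = [1, 3, 4, 5, 6, 9] / [2, 8] / [7];  common shape = (6, 2, 1)

Row-insert the values π_1, π_2, … into P one at a time, bumping the leftmost entry strictly greater than the inserted value down to the next row. The recording tableau Q records, in position (i, j), the step at which that cell was added to P.
  Insert 7 (step 1): P = [7];  Q = [1]
  Insert 2 (step 2): P = [2] / [7];  Q = [1] / [2]
  Insert 3 (step 3): P = [2, 3] / [7];  Q = [1, 3] / [2]
  Insert 4 (step 4): P = [2, 3, 4] / [7];  Q = [1, 3, 4] / [2]
  Insert 5 (step 5): P = [2, 3, 4, 5] / [7];  Q = [1, 3, 4, 5] / [2]
  Insert 8 (step 6): P = [2, 3, 4, 5, 8] / [7];  Q = [1, 3, 4, 5, 6] / [2]
  Insert 1 (step 7): P = [1, 3, 4, 5, 8] / [2] / [7];  Q = [1, 3, 4, 5, 6] / [2] / [7]
  Insert 6 (step 8): P = [1, 3, 4, 5, 6] / [2, 8] / [7];  Q = [1, 3, 4, 5, 6] / [2, 8] / [7]
  Insert 9 (step 9): P = [1, 3, 4, 5, 6, 9] / [2, 8] / [7];  Q = [1, 3, 4, 5, 6, 9] / [2, 8] / [7]
Final shape: (6, 2, 1).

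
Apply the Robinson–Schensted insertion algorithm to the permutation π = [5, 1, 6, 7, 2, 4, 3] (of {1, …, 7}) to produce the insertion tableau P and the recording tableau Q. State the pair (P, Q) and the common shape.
P = [1, 2, 3] / [4, 6, 7] / [5];  Q = [1, 3, 4] / [2, 5, 6] / [7];  common shape = (3, 3, 1)

Row-insert the values π_1, π_2, … into P one at a time, bumping the leftmost entry strictly greater than the inserted value down to the next row. The recording tableau Q records, in position (i, j), the step at which that cell was added to P.
  Insert 5 (step 1): P = [5];  Q = [1]
  Insert 1 (step 2): P = [1] / [5];  Q = [1] / [2]
  Insert 6 (step 3): P = [1, 6] / [5];  Q = [1, 3] / [2]
  Insert 7 (step 4): P = [1, 6, 7] / [5];  Q = [1, 3, 4] / [2]
  Insert 2 (step 5): P = [1, 2, 7] / [5, 6];  Q = [1, 3, 4] / [2, 5]
  Insert 4 (step 6): P = [1, 2, 4] / [5, 6, 7];  Q = [1, 3, 4] / [2, 5, 6]
  Insert 3 (step 7): P = [1, 2, 3] / [4, 6, 7] / [5];  Q = [1, 3, 4] / [2, 5, 6] / [7]
Final shape: (3, 3, 1).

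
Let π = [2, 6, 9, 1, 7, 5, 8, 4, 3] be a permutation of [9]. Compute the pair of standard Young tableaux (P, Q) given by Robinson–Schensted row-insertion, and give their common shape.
P = [1, 3, 7, 8] / [2, 4] / [5] / [6] / [9];  Q = [1, 2, 3, 7] / [4, 5] / [6] / [8] / [9];  common shape = (4, 2, 1, 1, 1)

Row-insert the values π_1, π_2, … into P one at a time, bumping the leftmost entry strictly greater than the inserted value down to the next row. The recording tableau Q records, in position (i, j), the step at which that cell was added to P.
  Insert 2 (step 1): P = [2];  Q = [1]
  Insert 6 (step 2): P = [2, 6];  Q = [1, 2]
  Insert 9 (step 3): P = [2, 6, 9];  Q = [1, 2, 3]
  Insert 1 (step 4): P = [1, 6, 9] / [2];  Q = [1, 2, 3] / [4]
  Insert 7 (step 5): P = [1, 6, 7] / [2, 9];  Q = [1, 2, 3] / [4, 5]
  Insert 5 (step 6): P = [1, 5, 7] / [2, 6] / [9];  Q = [1, 2, 3] / [4, 5] / [6]
  Insert 8 (step 7): P = [1, 5, 7, 8] / [2, 6] / [9];  Q = [1, 2, 3, 7] / [4, 5] / [6]
  Insert 4 (step 8): P = [1, 4, 7, 8] / [2, 5] / [6] / [9];  Q = [1, 2, 3, 7] / [4, 5] / [6] / [8]
  Insert 3 (step 9): P = [1, 3, 7, 8] / [2, 4] / [5] / [6] / [9];  Q = [1, 2, 3, 7] / [4, 5] / [6] / [8] / [9]
Final shape: (4, 2, 1, 1, 1).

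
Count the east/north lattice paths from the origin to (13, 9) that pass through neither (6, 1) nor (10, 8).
Number of paths = 286583

Inclusion–exclusion. Total paths: C(22, 13) = 497420. Through P₁: C(7, 6)·C(15, 7) = 45045. Through P₂: C(18, 10)·C(4, 3) = 175032. Since P₁ is strictly southwest of P₂, a monotone path through both must visit P₁ then P₂; paths through both = C(7, 6)·C(11, 4)·C(4, 3) = 9240. Avoid both = 497420 − 45045 − 175032 + 9240 = 286583.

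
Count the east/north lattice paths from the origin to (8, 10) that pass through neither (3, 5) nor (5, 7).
Number of paths = 20526

Inclusion–exclusion. Total paths: C(18, 8) = 43758. Through P₁: C(8, 3)·C(10, 5) = 14112. Through P₂: C(12, 5)·C(6, 3) = 15840. Since P₁ is strictly southwest of P₂, a monotone path through both must visit P₁ then P₂; paths through both = C(8, 3)·C(4, 2)·C(6, 3) = 6720. Avoid both = 43758 − 14112 − 15840 + 6720 = 20526.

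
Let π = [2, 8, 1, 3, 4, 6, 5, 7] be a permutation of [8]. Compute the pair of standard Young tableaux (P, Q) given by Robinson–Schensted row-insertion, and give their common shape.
P = [1, 3, 4, 5, 7] / [2, 6] / [8];  Q = [1, 2, 5, 6, 8] / [3, 4] / [7];  common shape = (5, 2, 1)

Row-insert the values π_1, π_2, … into P one at a time, bumping the leftmost entry strictly greater than the inserted value down to the next row. The recording tableau Q records, in position (i, j), the step at which that cell was added to P.
  Insert 2 (step 1): P = [2];  Q = [1]
  Insert 8 (step 2): P = [2, 8];  Q = [1, 2]
  Insert 1 (step 3): P = [1, 8] / [2];  Q = [1, 2] / [3]
  Insert 3 (step 4): P = [1, 3] / [2, 8];  Q = [1, 2] / [3, 4]
  Insert 4 (step 5): P = [1, 3, 4] / [2, 8];  Q = [1, 2, 5] / [3, 4]
  Insert 6 (step 6): P = [1, 3, 4, 6] / [2, 8];  Q = [1, 2, 5, 6] / [3, 4]
  Insert 5 (step 7): P = [1, 3, 4, 5] / [2, 6] / [8];  Q = [1, 2, 5, 6] / [3, 4] / [7]
  Insert 7 (step 8): P = [1, 3, 4, 5, 7] / [2, 6] / [8];  Q = [1, 2, 5, 6, 8] / [3, 4] / [7]
Final shape: (5, 2, 1).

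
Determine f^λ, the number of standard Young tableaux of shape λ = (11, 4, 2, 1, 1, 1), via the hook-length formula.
# SYT of shape (11, 4, 2, 1, 1, 1) = 14549535

Hook-length formula: f^λ = n! / Π hook(c), product over all cells c of the Young diagram. For λ = (11, 4, 2, 1, 1, 1), n = 20 boxes. Hook lengths by row (left-to-right, top-to-bottom): [16, 12, 10, 9, 7, 6, 5, 4, 3, 2, 1]; [8, 4, 2, 1]; [5, 1]; [3]; [2]; [1]. Product of hooks = 167215104000. So f^λ = 20! / 167215104000 = 2432902008176640000 / 167215104000 = 14549535.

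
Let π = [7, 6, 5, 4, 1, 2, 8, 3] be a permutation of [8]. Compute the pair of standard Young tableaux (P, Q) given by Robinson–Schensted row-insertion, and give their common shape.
P = [1, 2, 3] / [4, 8] / [5] / [6] / [7];  Q = [1, 6, 7] / [2, 8] / [3] / [4] / [5];  common shape = (3, 2, 1, 1, 1)

Row-insert the values π_1, π_2, … into P one at a time, bumping the leftmost entry strictly greater than the inserted value down to the next row. The recording tableau Q records, in position (i, j), the step at which that cell was added to P.
  Insert 7 (step 1): P = [7];  Q = [1]
  Insert 6 (step 2): P = [6] / [7];  Q = [1] / [2]
  Insert 5 (step 3): P = [5] / [6] / [7];  Q = [1] / [2] / [3]
  Insert 4 (step 4): P = [4] / [5] / [6] / [7];  Q = [1] / [2] / [3] / [4]
  Insert 1 (step 5): P = [1] / [4] / [5] / [6] / [7];  Q = [1] / [2] / [3] / [4] / [5]
  Insert 2 (step 6): P = [1, 2] / [4] / [5] / [6] / [7];  Q = [1, 6] / [2] / [3] / [4] / [5]
  Insert 8 (step 7): P = [1, 2, 8] / [4] / [5] / [6] / [7];  Q = [1, 6, 7] / [2] / [3] / [4] / [5]
  Insert 3 (step 8): P = [1, 2, 3] / [4, 8] / [5] / [6] / [7];  Q = [1, 6, 7] / [2, 8] / [3] / [4] / [5]
Final shape: (3, 2, 1, 1, 1).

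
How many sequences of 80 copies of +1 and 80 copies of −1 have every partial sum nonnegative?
C_80 = 1136359577947336271931632877004667456667613940

These ballot sequences are counted by the Catalan number C_n = (1/(n + 1)) · C(2n, n). For n = 80: C_80 = (1/81) · C(160, 80) = 92045125813734238026462263037378063990076729140/81 = 1136359577947336271931632877004667456667613940.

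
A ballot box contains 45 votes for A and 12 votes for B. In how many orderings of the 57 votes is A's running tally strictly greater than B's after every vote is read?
Strict-lead orderings = 409481092020

Total orderings of the 57 votes with 45 for A: C(57, 45) = 707285522580. By the Bertrand ballot formula (Cycle Lemma / reflection principle), the number of orderings in which A is strictly ahead of B throughout is (p − q)/(p + q) · C(p + q, p) = (45 − 12)/(45 + 12) · 707285522580 = 409481092020.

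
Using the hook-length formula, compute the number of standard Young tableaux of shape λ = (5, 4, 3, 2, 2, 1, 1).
# SYT of shape (5, 4, 3, 2, 2, 1, 1) = 13366080

Hook-length formula: f^λ = n! / Π hook(c), product over all cells c of the Young diagram. For λ = (5, 4, 3, 2, 2, 1, 1), n = 18 boxes. Hook lengths by row (left-to-right, top-to-bottom): [11, 8, 5, 3, 1]; [9, 6, 3, 1]; [7, 4, 1]; [5, 2]; [4, 1]; [2]; [1]. Product of hooks = 479001600. So f^λ = 18! / 479001600 = 6402373705728000 / 479001600 = 13366080.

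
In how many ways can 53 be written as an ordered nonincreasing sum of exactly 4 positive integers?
p(53, 4 parts) = 1089

Partitions of n into exactly k parts are in bijection with partitions of n − k into at most k parts (subtract 1 from each part). So p(53, exactly 4) = p(49, parts ≤ 4). Computing via the recurrence p(m, j) = p(m, j−1) + p(m−j, j) gives 1089.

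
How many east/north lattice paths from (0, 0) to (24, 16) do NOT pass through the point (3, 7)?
Number of paths = 61135243650

Total paths from (0, 0) to (24, 16): C(40, 24) = 62852101650. Paths through (3, 7): (paths (0, 0) → (3, 7)) × (paths (3, 7) → (24, 16)) = C(10, 3) · C(30, 21) = 120 · 14307150 = 1716858000. Avoidance count = 62852101650 − 1716858000 = 61135243650.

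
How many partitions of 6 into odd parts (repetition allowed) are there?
p_odd(6) = 4

Partitions of 6 using only odd parts 1, 3, 5, …: 5+1, 3+3, 3+1+1+1, 1+1+1+1+1+1. There are 4. (Euler: this equals q(6), the number of distinct-part partitions.)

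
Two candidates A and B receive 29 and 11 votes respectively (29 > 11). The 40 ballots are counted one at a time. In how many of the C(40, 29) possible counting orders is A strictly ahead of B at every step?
Strict-lead orderings = 1040310648

Total orderings of the 40 votes with 29 for A: C(40, 29) = 2311801440. By the Bertrand ballot formula (Cycle Lemma / reflection principle), the number of orderings in which A is strictly ahead of B throughout is (p − q)/(p + q) · C(p + q, p) = (29 − 11)/(29 + 11) · 2311801440 = 1040310648.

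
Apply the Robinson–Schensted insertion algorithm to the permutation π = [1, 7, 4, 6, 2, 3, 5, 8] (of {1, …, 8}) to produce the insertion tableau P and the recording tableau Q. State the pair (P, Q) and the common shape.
P = [1, 2, 3, 5, 8] / [4, 6] / [7];  Q = [1, 2, 4, 7, 8] / [3, 6] / [5];  common shape = (5, 2, 1)

Row-insert the values π_1, π_2, … into P one at a time, bumping the leftmost entry strictly greater than the inserted value down to the next row. The recording tableau Q records, in position (i, j), the step at which that cell was added to P.
  Insert 1 (step 1): P = [1];  Q = [1]
  Insert 7 (step 2): P = [1, 7];  Q = [1, 2]
  Insert 4 (step 3): P = [1, 4] / [7];  Q = [1, 2] / [3]
  Insert 6 (step 4): P = [1, 4, 6] / [7];  Q = [1, 2, 4] / [3]
  Insert 2 (step 5): P = [1, 2, 6] / [4] / [7];  Q = [1, 2, 4] / [3] / [5]
  Insert 3 (step 6): P = [1, 2, 3] / [4, 6] / [7];  Q = [1, 2, 4] / [3, 6] / [5]
  Insert 5 (step 7): P = [1, 2, 3, 5] / [4, 6] / [7];  Q = [1, 2, 4, 7] / [3, 6] / [5]
  Insert 8 (step 8): P = [1, 2, 3, 5, 8] / [4, 6] / [7];  Q = [1, 2, 4, 7, 8] / [3, 6] / [5]
Final shape: (5, 2, 1).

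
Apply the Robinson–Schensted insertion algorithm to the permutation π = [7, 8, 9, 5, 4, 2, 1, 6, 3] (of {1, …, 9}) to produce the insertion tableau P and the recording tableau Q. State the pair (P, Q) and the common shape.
P = [1, 3, 9] / [2, 6] / [4, 8] / [5] / [7];  Q = [1, 2, 3] / [4, 8] / [5, 9] / [6] / [7];  common shape = (3, 2, 2, 1, 1)

Row-insert the values π_1, π_2, … into P one at a time, bumping the leftmost entry strictly greater than the inserted value down to the next row. The recording tableau Q records, in position (i, j), the step at which that cell was added to P.
  Insert 7 (step 1): P = [7];  Q = [1]
  Insert 8 (step 2): P = [7, 8];  Q = [1, 2]
  Insert 9 (step 3): P = [7, 8, 9];  Q = [1, 2, 3]
  Insert 5 (step 4): P = [5, 8, 9] / [7];  Q = [1, 2, 3] / [4]
  Insert 4 (step 5): P = [4, 8, 9] / [5] / [7];  Q = [1, 2, 3] / [4] / [5]
  Insert 2 (step 6): P = [2, 8, 9] / [4] / [5] / [7];  Q = [1, 2, 3] / [4] / [5] / [6]
  Insert 1 (step 7): P = [1, 8, 9] / [2] / [4] / [5] / [7];  Q = [1, 2, 3] / [4] / [5] / [6] / [7]
  Insert 6 (step 8): P = [1, 6, 9] / [2, 8] / [4] / [5] / [7];  Q = [1, 2, 3] / [4, 8] / [5] / [6] / [7]
  Insert 3 (step 9): P = [1, 3, 9] / [2, 6] / [4, 8] / [5] / [7];  Q = [1, 2, 3] / [4, 8] / [5, 9] / [6] / [7]
Final shape: (3, 2, 2, 1, 1).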